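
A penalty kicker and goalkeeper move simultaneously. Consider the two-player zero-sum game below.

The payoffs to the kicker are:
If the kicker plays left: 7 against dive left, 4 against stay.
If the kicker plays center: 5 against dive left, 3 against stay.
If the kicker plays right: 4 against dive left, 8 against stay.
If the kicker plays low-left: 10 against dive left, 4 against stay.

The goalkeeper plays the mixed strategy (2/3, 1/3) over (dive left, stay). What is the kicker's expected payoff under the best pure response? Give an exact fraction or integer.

8

left: (7)·(2/3) + (4)·(1/3) = 6.
center: (5)·(2/3) + (3)·(1/3) = 13/3.
right: (4)·(2/3) + (8)·(1/3) = 16/3.
low-left: (10)·(2/3) + (4)·(1/3) = 8.
The best pure response is low-left with expected payoff 8.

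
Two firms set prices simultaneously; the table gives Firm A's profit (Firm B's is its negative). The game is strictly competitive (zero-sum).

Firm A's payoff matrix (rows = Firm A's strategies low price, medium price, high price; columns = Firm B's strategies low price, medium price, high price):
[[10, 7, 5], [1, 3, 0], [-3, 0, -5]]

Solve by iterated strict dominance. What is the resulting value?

Row high price is strictly dominated by row low price (10>-3, 7>0, 5>-5); eliminate high price.
Row medium price is strictly dominated by row low price (10>1, 7>3, 5>0); eliminate medium price.
Column medium price is strictly dominated by high price for Firm B (5<7); eliminate medium price.
Column low price is strictly dominated by high price for Firm B (5<10); eliminate low price.
Only (low price, high price) remains, with payoff 5.

5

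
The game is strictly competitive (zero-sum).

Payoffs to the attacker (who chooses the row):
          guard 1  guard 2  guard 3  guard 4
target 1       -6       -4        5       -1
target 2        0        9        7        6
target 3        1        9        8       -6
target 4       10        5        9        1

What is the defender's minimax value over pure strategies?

6

The worst case (largest entry) in each column is guard 1: 10, guard 2: 9, guard 3: 9, guard 4: 6.
The best (smallest) of these is 6.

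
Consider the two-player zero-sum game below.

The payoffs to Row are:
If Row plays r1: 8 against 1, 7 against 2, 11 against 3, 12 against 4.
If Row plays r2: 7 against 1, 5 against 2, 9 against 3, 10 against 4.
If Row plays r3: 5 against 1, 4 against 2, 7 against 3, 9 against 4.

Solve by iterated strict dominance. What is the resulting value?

7

Column 3 is strictly dominated by 1 for Column (8<11, 7<9, 5<7); eliminate 3.
Row r2 is strictly dominated by row r1 (8>7, 7>5, 12>10); eliminate r2.
Row r3 is strictly dominated by row r1 (8>5, 7>4, 12>9); eliminate r3.
Column 1 is strictly dominated by 2 for Column (7<8); eliminate 1.
Column 4 is strictly dominated by 2 for Column (7<12); eliminate 4.
Only (r1, 2) remains, with payoff 7.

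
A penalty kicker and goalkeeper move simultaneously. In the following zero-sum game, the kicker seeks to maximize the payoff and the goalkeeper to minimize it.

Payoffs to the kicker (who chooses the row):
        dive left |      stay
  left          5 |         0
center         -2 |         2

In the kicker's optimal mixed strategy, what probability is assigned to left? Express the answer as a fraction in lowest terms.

Row minima are 0 and -2, so the kicker's maximin is 0; column maxima are 5 and 2, so the goalkeeper's minimax is 2. These differ, so the equilibrium is in mixed strategies.
Let the kicker play left with probability p. The goalkeeper is indifferent when 5p − 2(1−p) = 2(1−p), giving p = 4/9.

4/9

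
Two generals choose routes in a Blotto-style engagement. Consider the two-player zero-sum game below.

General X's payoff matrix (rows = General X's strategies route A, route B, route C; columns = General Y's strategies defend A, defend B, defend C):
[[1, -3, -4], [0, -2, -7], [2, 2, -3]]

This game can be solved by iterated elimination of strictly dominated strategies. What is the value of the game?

Column defend B is strictly dominated by defend C for General Y (-4<-3, -7<-2, -3<2); eliminate defend B.
Row route B is strictly dominated by row route A (1>0, -4>-7); eliminate route B.
Column defend A is strictly dominated by defend C for General Y (-4<1, -3<2); eliminate defend A.
Row route A is strictly dominated by row route C (-3>-4); eliminate route A.
Only (route C, defend C) remains, with payoff -3.

-3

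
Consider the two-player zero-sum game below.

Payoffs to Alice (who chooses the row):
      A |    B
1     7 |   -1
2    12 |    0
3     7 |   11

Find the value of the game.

33/4

Row 1 is strictly dominated by row 2, so Alice never plays it.
The remaining 2×2 game on (2, 3) × (A, B) has no saddle point. Let Alice play 2 with probability p; indifference gives 12p + 7(1−p) = 11(1−p), so p = 1/4.
Similarly Bob's optimal q on A is 11/16, and the value is 12·(11/16) + (0)·(5/16) = 33/4.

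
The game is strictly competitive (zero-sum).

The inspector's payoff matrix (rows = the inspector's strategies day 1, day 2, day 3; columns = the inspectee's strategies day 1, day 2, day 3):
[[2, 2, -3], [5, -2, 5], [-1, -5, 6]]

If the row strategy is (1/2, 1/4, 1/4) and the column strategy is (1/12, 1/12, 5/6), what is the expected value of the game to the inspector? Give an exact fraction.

55/48

Against (1/12, 1/12, 5/6), each row's expected payoff is day 1: -13/6; day 2: 53/12; day 3: 9/2.
Taking the (1/2, 1/4, 1/4)-weighted average: (1/2)·(-13/6) + (1/4)·(53/12) + (1/4)·(9/2) = 55/48.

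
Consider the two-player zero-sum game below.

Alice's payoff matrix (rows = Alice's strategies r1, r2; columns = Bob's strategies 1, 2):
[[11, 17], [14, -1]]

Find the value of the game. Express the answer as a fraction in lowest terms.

83/7

Row minima are 11 and -1, so Alice's maximin is 11; column maxima are 14 and 17, so Bob's minimax is 14. These differ, so the equilibrium is in mixed strategies.
Let Alice play r1 with probability p. Bob is indifferent when 11p + 14(1−p) = 17p − (1−p), giving p = 5/7.
Let Bob play 1 with probability q. Alice is indifferent when 11q + 17(1−q) = 14q − (1−q), giving q = 6/7.
The value is 11·(6/7) + (17)·(1/7) = 83/7.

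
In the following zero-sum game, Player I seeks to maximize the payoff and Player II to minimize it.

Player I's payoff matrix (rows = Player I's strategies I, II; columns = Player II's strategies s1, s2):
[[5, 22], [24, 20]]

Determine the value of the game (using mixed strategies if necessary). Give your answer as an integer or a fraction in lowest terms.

Row minima are 5 and 20, so Player I's maximin is 20; column maxima are 24 and 22, so Player II's minimax is 22. These differ, so the equilibrium is in mixed strategies.
Let Player I play I with probability p. Player II is indifferent when 5p + 24(1−p) = 22p + 20(1−p), giving p = 4/21.
Let Player II play s1 with probability q. Player I is indifferent when 5q + 22(1−q) = 24q + 20(1−q), giving q = 2/21.
The value is 5·(2/21) + (22)·(19/21) = 428/21.

428/21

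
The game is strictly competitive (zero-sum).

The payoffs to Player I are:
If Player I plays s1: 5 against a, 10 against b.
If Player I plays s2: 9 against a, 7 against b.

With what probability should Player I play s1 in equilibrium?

Row minima are 5 and 7, so Player I's maximin is 7; column maxima are 9 and 10, so Player II's minimax is 9. These differ, so the equilibrium is in mixed strategies.
Let Player I play s1 with probability p. Player II is indifferent when 5p + 9(1−p) = 10p + 7(1−p), giving p = 2/7.

2/7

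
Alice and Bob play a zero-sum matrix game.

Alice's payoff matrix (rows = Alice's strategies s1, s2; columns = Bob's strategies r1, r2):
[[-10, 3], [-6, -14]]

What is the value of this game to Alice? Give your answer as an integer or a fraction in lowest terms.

-158/21

Row minima are -10 and -14, so Alice's maximin is -10; column maxima are -6 and 3, so Bob's minimax is -6. These differ, so the equilibrium is in mixed strategies.
Let Alice play s1 with probability p. Bob is indifferent when −10p − 6(1−p) = 3p − 14(1−p), giving p = 8/21.
Let Bob play r1 with probability q. Alice is indifferent when −10q + 3(1−q) = −6q − 14(1−q), giving q = 17/21.
The value is -10·(17/21) + (3)·(4/21) = -158/21.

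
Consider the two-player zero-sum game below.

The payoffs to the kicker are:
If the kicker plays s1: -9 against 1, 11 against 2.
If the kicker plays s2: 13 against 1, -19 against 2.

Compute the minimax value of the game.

-7/13

Row minima are -9 and -19, so the kicker's maximin is -9; column maxima are 13 and 11, so the goalkeeper's minimax is 11. These differ, so the equilibrium is in mixed strategies.
Let the kicker play s1 with probability p. The goalkeeper is indifferent when −9p + 13(1−p) = 11p − 19(1−p), giving p = 8/13.
Let the goalkeeper play 1 with probability q. The kicker is indifferent when −9q + 11(1−q) = 13q − 19(1−q), giving q = 15/26.
The value is -9·(15/26) + (11)·(11/26) = -7/13.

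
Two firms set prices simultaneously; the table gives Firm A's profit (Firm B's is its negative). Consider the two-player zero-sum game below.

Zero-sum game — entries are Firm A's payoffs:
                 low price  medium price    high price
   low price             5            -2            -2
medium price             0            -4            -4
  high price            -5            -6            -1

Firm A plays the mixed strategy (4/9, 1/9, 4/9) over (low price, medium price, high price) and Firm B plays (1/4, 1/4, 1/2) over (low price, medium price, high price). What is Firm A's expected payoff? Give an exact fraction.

-17/9

Against (1/4, 1/4, 1/2), each row's expected payoff is low price: -1/4; medium price: -3; high price: -13/4.
Taking the (4/9, 1/9, 4/9)-weighted average: (4/9)·(-1/4) + (1/9)·(-3) + (4/9)·(-13/4) = -17/9.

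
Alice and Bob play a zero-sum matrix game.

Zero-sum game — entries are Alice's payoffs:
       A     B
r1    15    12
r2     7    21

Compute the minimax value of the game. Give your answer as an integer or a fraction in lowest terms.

231/17

Row minima are 12 and 7, so Alice's maximin is 12; column maxima are 15 and 21, so Bob's minimax is 15. These differ, so the equilibrium is in mixed strategies.
Let Alice play r1 with probability p. Bob is indifferent when 15p + 7(1−p) = 12p + 21(1−p), giving p = 14/17.
Let Bob play A with probability q. Alice is indifferent when 15q + 12(1−q) = 7q + 21(1−q), giving q = 9/17.
The value is 15·(9/17) + (12)·(8/17) = 231/17.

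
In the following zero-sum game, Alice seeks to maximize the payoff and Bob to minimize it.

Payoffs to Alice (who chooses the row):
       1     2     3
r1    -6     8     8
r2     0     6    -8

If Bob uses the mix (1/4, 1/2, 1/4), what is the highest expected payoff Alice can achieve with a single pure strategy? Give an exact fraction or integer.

r1: (-6)·(1/4) + (8)·(1/2) + (8)·(1/4) = 9/2.
r2: (0)·(1/4) + (6)·(1/2) + (-8)·(1/4) = 1.
The best pure response is r1 with expected payoff 9/2.

9/2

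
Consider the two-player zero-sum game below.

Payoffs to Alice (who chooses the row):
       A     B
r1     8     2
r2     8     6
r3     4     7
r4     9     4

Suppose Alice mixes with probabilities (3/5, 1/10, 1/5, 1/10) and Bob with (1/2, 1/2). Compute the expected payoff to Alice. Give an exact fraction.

Against (1/2, 1/2), each row's expected payoff is r1: 5; r2: 7; r3: 11/2; r4: 13/2.
Taking the (3/5, 1/10, 1/5, 1/10)-weighted average: (3/5)·(5) + (1/10)·(7) + (1/5)·(11/2) + (1/10)·(13/2) = 109/20.

109/20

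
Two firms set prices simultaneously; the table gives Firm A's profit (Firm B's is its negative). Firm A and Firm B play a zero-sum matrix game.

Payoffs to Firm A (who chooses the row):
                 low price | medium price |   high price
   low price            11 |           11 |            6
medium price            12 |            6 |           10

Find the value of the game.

74/9

Column low price is strictly dominated by high price for Firm B (it gives Firm A more in every row).
The remaining 2×2 game on (low price, medium price) × (medium price, high price) has no saddle point. Let Firm A play low price with probability p; indifference gives 11p + 6(1−p) = 6p + 10(1−p), so p = 4/9.
Similarly Firm B's optimal q on medium price is 4/9, and the value is 11·(4/9) + (6)·(5/9) = 74/9.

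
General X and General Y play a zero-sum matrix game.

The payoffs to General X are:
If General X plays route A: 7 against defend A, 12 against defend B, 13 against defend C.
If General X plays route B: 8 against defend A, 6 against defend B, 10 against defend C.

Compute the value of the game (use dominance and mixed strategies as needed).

Column defend C is strictly dominated by defend A for General Y (it gives General X more in every row).
The remaining 2×2 game on (route A, route B) × (defend A, defend B) has no saddle point. Let General X play route A with probability p; indifference gives 7p + 8(1−p) = 12p + 6(1−p), so p = 2/7.
Similarly General Y's optimal q on defend A is 6/7, and the value is 7·(6/7) + (12)·(1/7) = 54/7.

54/7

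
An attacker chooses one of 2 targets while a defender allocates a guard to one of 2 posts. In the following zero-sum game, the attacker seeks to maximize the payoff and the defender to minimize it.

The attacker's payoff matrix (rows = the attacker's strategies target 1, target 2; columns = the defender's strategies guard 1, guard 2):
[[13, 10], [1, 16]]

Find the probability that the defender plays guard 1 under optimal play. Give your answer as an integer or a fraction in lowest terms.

Row minima are 10 and 1, so the attacker's maximin is 10; column maxima are 13 and 16, so the defender's minimax is 13. These differ, so the equilibrium is in mixed strategies.
Let the defender play guard 1 with probability q. The attacker is indifferent when 13q + 10(1−q) = q + 16(1−q), giving q = 1/3.

1/3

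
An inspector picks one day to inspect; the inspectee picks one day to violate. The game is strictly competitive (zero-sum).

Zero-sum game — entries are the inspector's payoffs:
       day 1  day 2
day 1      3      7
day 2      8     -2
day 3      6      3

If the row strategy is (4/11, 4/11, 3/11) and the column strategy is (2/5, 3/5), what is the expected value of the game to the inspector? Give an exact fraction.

211/55

Against (2/5, 3/5), each row's expected payoff is day 1: 27/5; day 2: 2; day 3: 21/5.
Taking the (4/11, 4/11, 3/11)-weighted average: (4/11)·(27/5) + (4/11)·(2) + (3/11)·(21/5) = 211/55.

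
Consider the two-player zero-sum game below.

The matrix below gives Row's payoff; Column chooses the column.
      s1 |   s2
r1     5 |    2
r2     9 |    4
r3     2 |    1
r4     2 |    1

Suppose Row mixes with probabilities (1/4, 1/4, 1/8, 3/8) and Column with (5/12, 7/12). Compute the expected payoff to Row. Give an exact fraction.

73/24

Against (5/12, 7/12), each row's expected payoff is r1: 13/4; r2: 73/12; r3: 17/12; r4: 17/12.
Taking the (1/4, 1/4, 1/8, 3/8)-weighted average: (1/4)·(13/4) + (1/4)·(73/12) + (1/8)·(17/12) + (3/8)·(17/12) = 73/24.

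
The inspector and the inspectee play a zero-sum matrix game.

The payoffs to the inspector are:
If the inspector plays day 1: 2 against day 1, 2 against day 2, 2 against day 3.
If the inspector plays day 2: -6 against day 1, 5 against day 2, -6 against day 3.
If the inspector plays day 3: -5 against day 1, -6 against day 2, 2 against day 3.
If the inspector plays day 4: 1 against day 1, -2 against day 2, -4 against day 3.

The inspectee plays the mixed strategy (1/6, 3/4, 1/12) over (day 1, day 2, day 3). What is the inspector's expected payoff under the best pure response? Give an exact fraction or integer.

9/4

day 1: (2)·(1/6) + (2)·(3/4) + (2)·(1/12) = 2.
day 2: (-6)·(1/6) + (5)·(3/4) + (-6)·(1/12) = 9/4.
day 3: (-5)·(1/6) + (-6)·(3/4) + (2)·(1/12) = -31/6.
day 4: (1)·(1/6) + (-2)·(3/4) + (-4)·(1/12) = -5/3.
The best pure response is day 2 with expected payoff 9/4.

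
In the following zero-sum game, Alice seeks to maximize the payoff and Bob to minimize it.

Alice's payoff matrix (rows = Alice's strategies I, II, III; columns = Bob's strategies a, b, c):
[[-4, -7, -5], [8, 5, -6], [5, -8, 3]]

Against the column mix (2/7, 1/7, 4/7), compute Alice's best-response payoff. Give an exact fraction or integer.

2

I: (-4)·(2/7) + (-7)·(1/7) + (-5)·(4/7) = -5.
II: (8)·(2/7) + (5)·(1/7) + (-6)·(4/7) = -3/7.
III: (5)·(2/7) + (-8)·(1/7) + (3)·(4/7) = 2.
The best pure response is III with expected payoff 2.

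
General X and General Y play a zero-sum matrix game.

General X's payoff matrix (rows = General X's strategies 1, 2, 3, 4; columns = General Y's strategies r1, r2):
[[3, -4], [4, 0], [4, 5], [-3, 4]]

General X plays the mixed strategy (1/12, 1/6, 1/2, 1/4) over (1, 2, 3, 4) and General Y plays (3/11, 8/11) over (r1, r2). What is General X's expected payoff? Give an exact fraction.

191/66

Against (3/11, 8/11), each row's expected payoff is 1: -23/11; 2: 12/11; 3: 52/11; 4: 23/11.
Taking the (1/12, 1/6, 1/2, 1/4)-weighted average: (1/12)·(-23/11) + (1/6)·(12/11) + (1/2)·(52/11) + (1/4)·(23/11) = 191/66.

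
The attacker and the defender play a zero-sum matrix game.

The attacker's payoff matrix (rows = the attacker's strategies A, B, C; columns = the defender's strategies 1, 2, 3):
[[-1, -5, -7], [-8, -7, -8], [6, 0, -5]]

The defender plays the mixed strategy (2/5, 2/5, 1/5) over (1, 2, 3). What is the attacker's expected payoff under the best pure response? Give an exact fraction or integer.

7/5

A: (-1)·(2/5) + (-5)·(2/5) + (-7)·(1/5) = -19/5.
B: (-8)·(2/5) + (-7)·(2/5) + (-8)·(1/5) = -38/5.
C: (6)·(2/5) + (0)·(2/5) + (-5)·(1/5) = 7/5.
The best pure response is C with expected payoff 7/5.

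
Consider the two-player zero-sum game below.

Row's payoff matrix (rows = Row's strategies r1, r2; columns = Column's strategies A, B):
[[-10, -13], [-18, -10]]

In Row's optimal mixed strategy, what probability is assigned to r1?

Row minima are -13 and -18, so Row's maximin is -13; column maxima are -10 and -10, so Column's minimax is -10. These differ, so the equilibrium is in mixed strategies.
Let Row play r1 with probability p. Column is indifferent when −10p − 18(1−p) = −13p − 10(1−p), giving p = 8/11.

8/11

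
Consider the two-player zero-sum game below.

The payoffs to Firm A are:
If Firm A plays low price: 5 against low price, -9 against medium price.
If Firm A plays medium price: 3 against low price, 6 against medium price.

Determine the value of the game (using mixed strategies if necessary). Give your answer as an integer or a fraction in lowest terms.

57/17

Row minima are -9 and 3, so Firm A's maximin is 3; column maxima are 5 and 6, so Firm B's minimax is 5. These differ, so the equilibrium is in mixed strategies.
Let Firm A play low price with probability p. Firm B is indifferent when 5p + 3(1−p) = −9p + 6(1−p), giving p = 3/17.
Let Firm B play low price with probability q. Firm A is indifferent when 5q − 9(1−q) = 3q + 6(1−q), giving q = 15/17.
The value is 5·(15/17) + (-9)·(2/17) = 57/17.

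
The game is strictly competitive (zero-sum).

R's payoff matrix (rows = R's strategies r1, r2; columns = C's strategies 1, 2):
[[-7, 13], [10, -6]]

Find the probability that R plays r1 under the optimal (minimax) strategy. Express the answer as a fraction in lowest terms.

4/9

Row minima are -7 and -6, so R's maximin is -6; column maxima are 10 and 13, so C's minimax is 10. These differ, so the equilibrium is in mixed strategies.
Let R play r1 with probability p. C is indifferent when −7p + 10(1−p) = 13p − 6(1−p), giving p = 4/9.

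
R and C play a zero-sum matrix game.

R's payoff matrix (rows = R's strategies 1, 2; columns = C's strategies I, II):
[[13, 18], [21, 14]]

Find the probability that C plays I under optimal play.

1/3

Row minima are 13 and 14, so R's maximin is 14; column maxima are 21 and 18, so C's minimax is 18. These differ, so the equilibrium is in mixed strategies.
Let C play I with probability q. R is indifferent when 13q + 18(1−q) = 21q + 14(1−q), giving q = 1/3.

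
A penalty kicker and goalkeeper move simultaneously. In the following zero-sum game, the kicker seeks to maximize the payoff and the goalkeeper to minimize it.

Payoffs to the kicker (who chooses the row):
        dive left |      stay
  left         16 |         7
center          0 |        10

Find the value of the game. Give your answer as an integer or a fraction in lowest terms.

Row minima are 7 and 0, so the kicker's maximin is 7; column maxima are 16 and 10, so the goalkeeper's minimax is 10. These differ, so the equilibrium is in mixed strategies.
Let the kicker play left with probability p. The goalkeeper is indifferent when 16p = 7p + 10(1−p), giving p = 10/19.
Let the goalkeeper play dive left with probability q. The kicker is indifferent when 16q + 7(1−q) = 10(1−q), giving q = 3/19.
The value is 16·(3/19) + (7)·(16/19) = 160/19.

160/19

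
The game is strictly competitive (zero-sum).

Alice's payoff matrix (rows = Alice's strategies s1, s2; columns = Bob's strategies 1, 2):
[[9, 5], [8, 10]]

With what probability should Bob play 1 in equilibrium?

5/6

Row minima are 5 and 8, so Alice's maximin is 8; column maxima are 9 and 10, so Bob's minimax is 9. These differ, so the equilibrium is in mixed strategies.
Let Bob play 1 with probability q. Alice is indifferent when 9q + 5(1−q) = 8q + 10(1−q), giving q = 5/6.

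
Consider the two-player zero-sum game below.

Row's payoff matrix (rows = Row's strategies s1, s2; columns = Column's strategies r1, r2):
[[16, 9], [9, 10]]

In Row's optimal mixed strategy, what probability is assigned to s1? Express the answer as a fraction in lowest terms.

1/8

Row minima are 9 and 9, so Row's maximin is 9; column maxima are 16 and 10, so Column's minimax is 10. These differ, so the equilibrium is in mixed strategies.
Let Row play s1 with probability p. Column is indifferent when 16p + 9(1−p) = 9p + 10(1−p), giving p = 1/8.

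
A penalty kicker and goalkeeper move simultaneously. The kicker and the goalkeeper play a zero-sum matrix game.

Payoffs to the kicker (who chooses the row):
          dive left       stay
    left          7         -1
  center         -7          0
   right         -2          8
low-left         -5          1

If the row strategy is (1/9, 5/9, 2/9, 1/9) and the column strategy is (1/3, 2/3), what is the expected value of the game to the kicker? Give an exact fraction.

Against (1/3, 2/3), each row's expected payoff is left: 5/3; center: -7/3; right: 14/3; low-left: -1.
Taking the (1/9, 5/9, 2/9, 1/9)-weighted average: (1/9)·(5/3) + (5/9)·(-7/3) + (2/9)·(14/3) + (1/9)·(-1) = -5/27.

-5/27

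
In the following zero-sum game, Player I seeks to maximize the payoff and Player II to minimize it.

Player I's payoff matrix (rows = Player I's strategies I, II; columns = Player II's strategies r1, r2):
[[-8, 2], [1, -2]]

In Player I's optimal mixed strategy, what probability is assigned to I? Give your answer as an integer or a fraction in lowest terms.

Row minima are -8 and -2, so Player I's maximin is -2; column maxima are 1 and 2, so Player II's minimax is 1. These differ, so the equilibrium is in mixed strategies.
Let Player I play I with probability p. Player II is indifferent when −8p + (1−p) = 2p − 2(1−p), giving p = 3/13.

3/13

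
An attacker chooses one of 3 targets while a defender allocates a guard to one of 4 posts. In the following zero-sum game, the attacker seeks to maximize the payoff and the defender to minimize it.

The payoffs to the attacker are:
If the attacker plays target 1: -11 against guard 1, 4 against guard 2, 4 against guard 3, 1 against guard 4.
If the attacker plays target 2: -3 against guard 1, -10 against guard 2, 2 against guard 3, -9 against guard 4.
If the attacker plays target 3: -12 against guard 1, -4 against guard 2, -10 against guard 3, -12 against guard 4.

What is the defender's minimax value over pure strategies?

The worst case (largest entry) in each column is guard 1: -3, guard 2: 4, guard 3: 4, guard 4: 1.
The best (smallest) of these is -3.

-3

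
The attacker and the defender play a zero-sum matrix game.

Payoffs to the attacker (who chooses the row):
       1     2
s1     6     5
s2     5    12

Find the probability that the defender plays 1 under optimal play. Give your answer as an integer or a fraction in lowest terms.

Row minima are 5 and 5, so the attacker's maximin is 5; column maxima are 6 and 12, so the defender's minimax is 6. These differ, so the equilibrium is in mixed strategies.
Let the defender play 1 with probability q. The attacker is indifferent when 6q + 5(1−q) = 5q + 12(1−q), giving q = 7/8.

7/8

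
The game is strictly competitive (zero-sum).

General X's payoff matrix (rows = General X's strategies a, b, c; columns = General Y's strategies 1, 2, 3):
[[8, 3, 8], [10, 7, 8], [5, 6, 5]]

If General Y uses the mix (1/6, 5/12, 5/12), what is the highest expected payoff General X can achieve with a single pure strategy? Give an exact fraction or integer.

95/12

a: (8)·(1/6) + (3)·(5/12) + (8)·(5/12) = 71/12.
b: (10)·(1/6) + (7)·(5/12) + (8)·(5/12) = 95/12.
c: (5)·(1/6) + (6)·(5/12) + (5)·(5/12) = 65/12.
The best pure response is b with expected payoff 95/12.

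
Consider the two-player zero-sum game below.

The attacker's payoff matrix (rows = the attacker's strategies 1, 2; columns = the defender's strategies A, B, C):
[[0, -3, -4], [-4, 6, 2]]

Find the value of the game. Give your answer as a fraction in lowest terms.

-8/5

Column B is strictly dominated by C for the defender (it gives the attacker more in every row).
The remaining 2×2 game on (1, 2) × (A, C) has no saddle point. Let the attacker play 1 with probability p; indifference gives −4(1−p) = −4p + 2(1−p), so p = 3/5.
Similarly the defender's optimal q on A is 3/5, and the value is 0·(3/5) + (-4)·(2/5) = -8/5.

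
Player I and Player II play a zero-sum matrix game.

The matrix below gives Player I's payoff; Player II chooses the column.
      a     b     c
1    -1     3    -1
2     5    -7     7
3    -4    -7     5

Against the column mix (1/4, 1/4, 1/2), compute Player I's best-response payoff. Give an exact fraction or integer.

3

1: (-1)·(1/4) + (3)·(1/4) + (-1)·(1/2) = 0.
2: (5)·(1/4) + (-7)·(1/4) + (7)·(1/2) = 3.
3: (-4)·(1/4) + (-7)·(1/4) + (5)·(1/2) = -1/4.
The best pure response is 2 with expected payoff 3.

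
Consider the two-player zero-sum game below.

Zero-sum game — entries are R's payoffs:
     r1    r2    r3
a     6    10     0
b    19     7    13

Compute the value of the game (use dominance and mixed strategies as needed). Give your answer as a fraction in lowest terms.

65/8

Column r1 is strictly dominated by r3 for C (it gives R more in every row).
The remaining 2×2 game on (a, b) × (r2, r3) has no saddle point. Let R play a with probability p; indifference gives 10p + 7(1−p) = 13(1−p), so p = 3/8.
Similarly C's optimal q on r2 is 13/16, and the value is 10·(13/16) + (0)·(3/16) = 65/8.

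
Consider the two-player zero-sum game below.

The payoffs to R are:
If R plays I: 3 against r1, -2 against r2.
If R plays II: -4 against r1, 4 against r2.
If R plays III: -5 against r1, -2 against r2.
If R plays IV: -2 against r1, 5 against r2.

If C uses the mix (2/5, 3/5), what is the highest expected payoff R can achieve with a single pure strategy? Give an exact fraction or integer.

11/5

I: (3)·(2/5) + (-2)·(3/5) = 0.
II: (-4)·(2/5) + (4)·(3/5) = 4/5.
III: (-5)·(2/5) + (-2)·(3/5) = -16/5.
IV: (-2)·(2/5) + (5)·(3/5) = 11/5.
The best pure response is IV with expected payoff 11/5.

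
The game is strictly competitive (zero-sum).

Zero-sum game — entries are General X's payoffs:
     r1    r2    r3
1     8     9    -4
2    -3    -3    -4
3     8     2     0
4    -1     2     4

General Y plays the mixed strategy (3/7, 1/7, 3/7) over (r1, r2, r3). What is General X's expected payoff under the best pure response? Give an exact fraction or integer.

1: (8)·(3/7) + (9)·(1/7) + (-4)·(3/7) = 3.
2: (-3)·(3/7) + (-3)·(1/7) + (-4)·(3/7) = -24/7.
3: (8)·(3/7) + (2)·(1/7) + (0)·(3/7) = 26/7.
4: (-1)·(3/7) + (2)·(1/7) + (4)·(3/7) = 11/7.
The best pure response is 3 with expected payoff 26/7.

26/7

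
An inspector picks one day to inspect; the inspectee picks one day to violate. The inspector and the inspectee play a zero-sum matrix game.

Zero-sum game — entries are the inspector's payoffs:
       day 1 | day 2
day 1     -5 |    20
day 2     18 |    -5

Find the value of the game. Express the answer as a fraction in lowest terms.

Row minima are -5 and -5, so the inspector's maximin is -5; column maxima are 18 and 20, so the inspectee's minimax is 18. These differ, so the equilibrium is in mixed strategies.
Let the inspector play day 1 with probability p. The inspectee is indifferent when −5p + 18(1−p) = 20p − 5(1−p), giving p = 23/48.
Let the inspectee play day 1 with probability q. The inspector is indifferent when −5q + 20(1−q) = 18q − 5(1−q), giving q = 25/48.
The value is -5·(25/48) + (20)·(23/48) = 335/48.

335/48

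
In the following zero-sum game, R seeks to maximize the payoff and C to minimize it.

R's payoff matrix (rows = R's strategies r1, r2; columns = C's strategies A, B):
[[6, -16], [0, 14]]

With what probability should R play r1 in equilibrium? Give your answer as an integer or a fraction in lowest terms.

Row minima are -16 and 0, so R's maximin is 0; column maxima are 6 and 14, so C's minimax is 6. These differ, so the equilibrium is in mixed strategies.
Let R play r1 with probability p. C is indifferent when 6p = −16p + 14(1−p), giving p = 7/18.

7/18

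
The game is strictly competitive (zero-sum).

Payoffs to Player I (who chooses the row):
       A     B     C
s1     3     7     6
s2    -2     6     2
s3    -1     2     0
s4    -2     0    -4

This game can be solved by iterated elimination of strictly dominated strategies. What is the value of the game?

Column B is strictly dominated by A for Player II (3<7, -2<6, -1<2, -2<0); eliminate B.
Row s3 is strictly dominated by row s1 (3>-1, 6>0); eliminate s3.
Row s4 is strictly dominated by row s1 (3>-2, 6>-4); eliminate s4.
Column C is strictly dominated by A for Player II (3<6, -2<2); eliminate C.
Row s2 is strictly dominated by row s1 (3>-2); eliminate s2.
Only (s1, A) remains, with payoff 3.

3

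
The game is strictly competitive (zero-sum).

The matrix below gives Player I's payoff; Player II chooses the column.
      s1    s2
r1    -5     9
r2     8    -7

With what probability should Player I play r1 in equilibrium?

15/29

Row minima are -5 and -7, so Player I's maximin is -5; column maxima are 8 and 9, so Player II's minimax is 8. These differ, so the equilibrium is in mixed strategies.
Let Player I play r1 with probability p. Player II is indifferent when −5p + 8(1−p) = 9p − 7(1−p), giving p = 15/29.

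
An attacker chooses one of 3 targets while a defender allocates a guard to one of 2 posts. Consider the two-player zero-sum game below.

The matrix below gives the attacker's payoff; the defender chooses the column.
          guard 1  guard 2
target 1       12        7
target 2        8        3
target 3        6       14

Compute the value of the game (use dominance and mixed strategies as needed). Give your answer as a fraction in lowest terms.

126/13

Row target 2 is strictly dominated by row target 1, so the attacker never plays it.
The remaining 2×2 game on (target 1, target 3) × (guard 1, guard 2) has no saddle point. Let the attacker play target 1 with probability p; indifference gives 12p + 6(1−p) = 7p + 14(1−p), so p = 8/13.
Similarly the defender's optimal q on guard 1 is 7/13, and the value is 12·(7/13) + (7)·(6/13) = 126/13.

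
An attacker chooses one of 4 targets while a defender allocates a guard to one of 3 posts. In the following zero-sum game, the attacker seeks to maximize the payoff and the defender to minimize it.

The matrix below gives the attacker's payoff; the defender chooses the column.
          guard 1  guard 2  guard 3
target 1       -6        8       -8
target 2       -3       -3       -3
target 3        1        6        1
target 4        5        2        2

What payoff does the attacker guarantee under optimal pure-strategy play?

2

Row minima: -8, -3, 1, 2 → the attacker's maximin is 2.
Column maxima: 5, 8, 2 → the defender's minimax is 2.
They coincide at (target 4, guard 3), so the value is 2.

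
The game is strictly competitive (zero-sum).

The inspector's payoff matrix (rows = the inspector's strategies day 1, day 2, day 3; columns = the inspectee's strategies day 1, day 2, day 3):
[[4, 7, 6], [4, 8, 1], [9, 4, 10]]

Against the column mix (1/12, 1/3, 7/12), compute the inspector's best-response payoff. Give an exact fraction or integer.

day 1: (4)·(1/12) + (7)·(1/3) + (6)·(7/12) = 37/6.
day 2: (4)·(1/12) + (8)·(1/3) + (1)·(7/12) = 43/12.
day 3: (9)·(1/12) + (4)·(1/3) + (10)·(7/12) = 95/12.
The best pure response is day 3 with expected payoff 95/12.

95/12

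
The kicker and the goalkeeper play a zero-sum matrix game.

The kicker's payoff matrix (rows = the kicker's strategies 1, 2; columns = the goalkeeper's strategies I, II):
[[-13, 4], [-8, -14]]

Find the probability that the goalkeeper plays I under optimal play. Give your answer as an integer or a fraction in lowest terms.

Row minima are -13 and -14, so the kicker's maximin is -13; column maxima are -8 and 4, so the goalkeeper's minimax is -8. These differ, so the equilibrium is in mixed strategies.
Let the goalkeeper play I with probability q. The kicker is indifferent when −13q + 4(1−q) = −8q − 14(1−q), giving q = 18/23.

18/23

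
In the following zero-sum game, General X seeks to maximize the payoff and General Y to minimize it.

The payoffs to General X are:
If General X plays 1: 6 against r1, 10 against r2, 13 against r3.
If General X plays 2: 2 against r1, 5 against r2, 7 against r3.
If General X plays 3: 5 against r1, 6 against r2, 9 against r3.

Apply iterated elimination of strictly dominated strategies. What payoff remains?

6

Column r2 is strictly dominated by r1 for General Y (6<10, 2<5, 5<6); eliminate r2.
Row 3 is strictly dominated by row 1 (6>5, 13>9); eliminate 3.
Column r3 is strictly dominated by r1 for General Y (6<13, 2<7); eliminate r3.
Row 2 is strictly dominated by row 1 (6>2); eliminate 2.
Only (1, r1) remains, with payoff 6.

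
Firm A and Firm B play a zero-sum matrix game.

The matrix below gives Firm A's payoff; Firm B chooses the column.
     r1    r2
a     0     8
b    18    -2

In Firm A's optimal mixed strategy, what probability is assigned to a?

Row minima are 0 and -2, so Firm A's maximin is 0; column maxima are 18 and 8, so Firm B's minimax is 8. These differ, so the equilibrium is in mixed strategies.
Let Firm A play a with probability p. Firm B is indifferent when 18(1−p) = 8p − 2(1−p), giving p = 5/7.

5/7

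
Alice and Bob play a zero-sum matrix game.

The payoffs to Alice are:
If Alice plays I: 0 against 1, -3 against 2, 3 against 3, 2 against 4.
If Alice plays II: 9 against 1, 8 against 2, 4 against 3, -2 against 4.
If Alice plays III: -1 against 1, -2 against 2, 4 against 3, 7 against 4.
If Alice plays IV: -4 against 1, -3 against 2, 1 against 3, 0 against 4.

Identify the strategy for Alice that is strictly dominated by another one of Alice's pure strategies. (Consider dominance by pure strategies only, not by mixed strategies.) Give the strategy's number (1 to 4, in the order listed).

4

Compare IV with III: -1 > -4, -2 > -3, 4 > 1, 7 > 0.
So III strictly dominates IV for Alice; IV is strictly dominated.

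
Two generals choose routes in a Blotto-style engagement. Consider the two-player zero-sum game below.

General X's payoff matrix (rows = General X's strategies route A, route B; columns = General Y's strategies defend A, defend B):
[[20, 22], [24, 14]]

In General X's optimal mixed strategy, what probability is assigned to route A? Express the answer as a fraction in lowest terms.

Row minima are 20 and 14, so General X's maximin is 20; column maxima are 24 and 22, so General Y's minimax is 22. These differ, so the equilibrium is in mixed strategies.
Let General X play route A with probability p. General Y is indifferent when 20p + 24(1−p) = 22p + 14(1−p), giving p = 5/6.

5/6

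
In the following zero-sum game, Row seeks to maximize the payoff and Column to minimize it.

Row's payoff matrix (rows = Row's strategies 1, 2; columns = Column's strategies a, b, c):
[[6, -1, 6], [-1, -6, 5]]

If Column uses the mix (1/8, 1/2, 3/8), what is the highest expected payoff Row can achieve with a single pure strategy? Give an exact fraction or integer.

1: (6)·(1/8) + (-1)·(1/2) + (6)·(3/8) = 5/2.
2: (-1)·(1/8) + (-6)·(1/2) + (5)·(3/8) = -5/4.
The best pure response is 1 with expected payoff 5/2.

5/2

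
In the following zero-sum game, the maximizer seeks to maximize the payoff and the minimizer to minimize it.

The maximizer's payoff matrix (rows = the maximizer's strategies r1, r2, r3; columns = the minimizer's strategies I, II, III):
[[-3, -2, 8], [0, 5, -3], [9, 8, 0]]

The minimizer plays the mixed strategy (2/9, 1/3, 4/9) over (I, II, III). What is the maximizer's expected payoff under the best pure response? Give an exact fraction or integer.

r1: (-3)·(2/9) + (-2)·(1/3) + (8)·(4/9) = 20/9.
r2: (0)·(2/9) + (5)·(1/3) + (-3)·(4/9) = 1/3.
r3: (9)·(2/9) + (8)·(1/3) + (0)·(4/9) = 14/3.
The best pure response is r3 with expected payoff 14/3.

14/3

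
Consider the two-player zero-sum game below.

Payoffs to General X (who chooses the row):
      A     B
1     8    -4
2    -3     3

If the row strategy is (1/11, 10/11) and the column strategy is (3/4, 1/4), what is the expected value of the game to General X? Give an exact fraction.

Against (3/4, 1/4), each row's expected payoff is 1: 5; 2: -3/2.
Taking the (1/11, 10/11)-weighted average: (1/11)·(5) + (10/11)·(-3/2) = -10/11.

-10/11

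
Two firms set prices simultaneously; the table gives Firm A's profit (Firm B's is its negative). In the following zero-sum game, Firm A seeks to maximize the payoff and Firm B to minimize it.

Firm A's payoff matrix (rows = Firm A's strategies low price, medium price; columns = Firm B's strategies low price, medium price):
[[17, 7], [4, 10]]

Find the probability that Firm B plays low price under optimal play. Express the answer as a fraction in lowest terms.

3/16

Row minima are 7 and 4, so Firm A's maximin is 7; column maxima are 17 and 10, so Firm B's minimax is 10. These differ, so the equilibrium is in mixed strategies.
Let Firm B play low price with probability q. Firm A is indifferent when 17q + 7(1−q) = 4q + 10(1−q), giving q = 3/16.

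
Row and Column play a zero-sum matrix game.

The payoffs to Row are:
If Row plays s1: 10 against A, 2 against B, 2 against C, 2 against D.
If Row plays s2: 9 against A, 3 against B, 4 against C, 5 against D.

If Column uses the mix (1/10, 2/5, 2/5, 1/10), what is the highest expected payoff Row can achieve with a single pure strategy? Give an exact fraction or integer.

s1: (10)·(1/10) + (2)·(2/5) + (2)·(2/5) + (2)·(1/10) = 14/5.
s2: (9)·(1/10) + (3)·(2/5) + (4)·(2/5) + (5)·(1/10) = 21/5.
The best pure response is s2 with expected payoff 21/5.

21/5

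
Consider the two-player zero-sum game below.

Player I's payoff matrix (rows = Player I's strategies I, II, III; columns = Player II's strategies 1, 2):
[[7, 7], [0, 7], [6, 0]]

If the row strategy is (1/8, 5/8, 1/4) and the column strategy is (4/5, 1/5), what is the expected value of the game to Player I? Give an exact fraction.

59/20

Against (4/5, 1/5), each row's expected payoff is I: 7; II: 7/5; III: 24/5.
Taking the (1/8, 5/8, 1/4)-weighted average: (1/8)·(7) + (5/8)·(7/5) + (1/4)·(24/5) = 59/20.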